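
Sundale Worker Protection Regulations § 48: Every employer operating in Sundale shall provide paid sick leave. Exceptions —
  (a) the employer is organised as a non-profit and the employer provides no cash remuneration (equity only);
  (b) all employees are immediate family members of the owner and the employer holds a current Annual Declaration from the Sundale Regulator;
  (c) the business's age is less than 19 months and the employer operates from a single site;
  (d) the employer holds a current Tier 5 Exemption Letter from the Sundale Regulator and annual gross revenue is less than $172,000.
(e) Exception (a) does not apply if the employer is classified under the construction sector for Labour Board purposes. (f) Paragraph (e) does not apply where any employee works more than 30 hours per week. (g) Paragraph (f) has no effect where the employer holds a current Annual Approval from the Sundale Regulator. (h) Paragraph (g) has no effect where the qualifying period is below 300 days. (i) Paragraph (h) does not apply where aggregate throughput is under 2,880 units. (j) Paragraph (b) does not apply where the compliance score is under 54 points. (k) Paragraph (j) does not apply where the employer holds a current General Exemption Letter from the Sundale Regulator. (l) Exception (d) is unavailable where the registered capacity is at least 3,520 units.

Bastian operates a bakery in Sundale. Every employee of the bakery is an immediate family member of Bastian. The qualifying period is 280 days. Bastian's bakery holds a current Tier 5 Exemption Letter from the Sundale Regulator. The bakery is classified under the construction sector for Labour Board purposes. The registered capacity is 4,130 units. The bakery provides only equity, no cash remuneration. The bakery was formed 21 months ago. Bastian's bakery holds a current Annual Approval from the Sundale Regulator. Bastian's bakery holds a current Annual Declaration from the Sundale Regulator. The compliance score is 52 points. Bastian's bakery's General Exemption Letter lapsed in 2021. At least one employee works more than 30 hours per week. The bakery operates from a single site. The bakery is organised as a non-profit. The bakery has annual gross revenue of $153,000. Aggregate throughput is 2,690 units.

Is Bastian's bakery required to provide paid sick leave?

Yes — Bastian's bakery must provide paid sick leave.

Exception (a) is satisfied on its face — the employer is a non-profit; remuneration is equity-only. But applying paragraphs (e)–(i): (e) applies — the bakery is classified under the construction sector. (f) operates (at least one employee exceeds 30 hours/week), but is displaced by (g): (g) applies — a current Annual Approval is held. (h) applies (the qualifying period is 280 days, below the 300 days limit), but yields to (i): (i) applies — aggregate throughput is 2,690 units, under the 2,880 units limit. So (a) is unavailable.
Exception (b) is satisfied on its face — every employee is an immediate family member; a current Annual Declaration is held. But: (j) operates against (b): the compliance score is 52 points, under the 54 points limit. (k) is not engaged (the General Exemption Letter is not current), so (j) stands. Exception (b) does not apply.
Exception (c) does not apply: the business's age is 21 months, not less than 19 months.
All of (d)'s requirements are met (a current Tier 5 Exemption Letter is held; annual gross revenue is $153,000, less than the $172,000 limit). But applying paragraph (l): (l) operates against (d): the registered capacity is 4,130 units, meeting the 3,520 units threshold. So (d) is unavailable.
No exception is made out. Bastian's bakery falls within the general rule.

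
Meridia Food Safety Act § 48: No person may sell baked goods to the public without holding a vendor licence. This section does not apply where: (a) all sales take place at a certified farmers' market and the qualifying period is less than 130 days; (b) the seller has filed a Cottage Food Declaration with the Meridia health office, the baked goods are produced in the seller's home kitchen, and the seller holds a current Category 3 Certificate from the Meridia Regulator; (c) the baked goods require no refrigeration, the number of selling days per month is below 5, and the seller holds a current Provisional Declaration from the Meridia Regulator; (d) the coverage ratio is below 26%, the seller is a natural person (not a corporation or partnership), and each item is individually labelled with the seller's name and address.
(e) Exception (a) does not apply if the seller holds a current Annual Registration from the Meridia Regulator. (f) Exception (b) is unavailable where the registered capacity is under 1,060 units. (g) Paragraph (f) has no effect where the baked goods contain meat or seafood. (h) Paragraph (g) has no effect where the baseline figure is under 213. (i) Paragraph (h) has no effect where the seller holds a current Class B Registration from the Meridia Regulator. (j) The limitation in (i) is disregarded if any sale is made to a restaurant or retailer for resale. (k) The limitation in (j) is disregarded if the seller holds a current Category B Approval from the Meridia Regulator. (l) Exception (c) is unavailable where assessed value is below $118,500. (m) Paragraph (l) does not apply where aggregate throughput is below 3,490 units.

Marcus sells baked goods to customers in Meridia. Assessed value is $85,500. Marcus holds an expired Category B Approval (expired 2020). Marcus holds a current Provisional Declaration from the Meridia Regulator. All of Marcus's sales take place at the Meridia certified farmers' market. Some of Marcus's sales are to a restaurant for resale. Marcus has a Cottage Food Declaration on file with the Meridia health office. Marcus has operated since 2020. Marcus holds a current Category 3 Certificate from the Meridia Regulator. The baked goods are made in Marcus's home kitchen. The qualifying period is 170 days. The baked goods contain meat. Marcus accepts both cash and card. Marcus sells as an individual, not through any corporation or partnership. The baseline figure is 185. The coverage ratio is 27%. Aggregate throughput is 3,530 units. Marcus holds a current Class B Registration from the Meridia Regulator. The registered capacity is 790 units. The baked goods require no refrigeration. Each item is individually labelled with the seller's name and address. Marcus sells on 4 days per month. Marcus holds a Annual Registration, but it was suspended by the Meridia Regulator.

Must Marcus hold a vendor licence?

Exception (a) requires that the qualifying period is less than 130 days; but the qualifying period is 170 days, not less than 130 days, so (a) is unavailable.
All of (b)'s requirements are met (a Cottage Food Declaration is on file; the baked goods are home-kitchen produced; a current Category 3 Certificate is held). However, paragraphs (f)–(k) must be considered: (f) operates against (b): the registered capacity is 790 units, under the 1,060 units limit. (g) applies (the baked goods contain meat), but is displaced by (h): (h) is triggered — the baseline figure is 185, under the 213 limit. (i) would limit (h) — a current Class B Registration is held — but (j) sets (i) aside: (j) operates against (i): some sales are to a restaurant for resale. (k), which would lift (j), does not operate here — the Category B Approval is not current. Exception (b) does not apply.
Exception (c) is satisfied on its face — the baked goods are shelf-stable; the number of selling days per month is 4, below the 5 limit; a current Provisional Declaration is held. However, paragraphs (l)–(m) must be considered: (l) operates against (c): assessed value is $85,500, below the $118,500 limit. (m) is not triggered (aggregate throughput is 3,530 units, not below 3,490 units), so (l) stands. So (c) is unavailable.
Exception (d) fails — the coverage ratio is 27%, not below 26%.
Every exception is unavailable, so the rule governs.

Yes — Marcus must hold a vendor licence.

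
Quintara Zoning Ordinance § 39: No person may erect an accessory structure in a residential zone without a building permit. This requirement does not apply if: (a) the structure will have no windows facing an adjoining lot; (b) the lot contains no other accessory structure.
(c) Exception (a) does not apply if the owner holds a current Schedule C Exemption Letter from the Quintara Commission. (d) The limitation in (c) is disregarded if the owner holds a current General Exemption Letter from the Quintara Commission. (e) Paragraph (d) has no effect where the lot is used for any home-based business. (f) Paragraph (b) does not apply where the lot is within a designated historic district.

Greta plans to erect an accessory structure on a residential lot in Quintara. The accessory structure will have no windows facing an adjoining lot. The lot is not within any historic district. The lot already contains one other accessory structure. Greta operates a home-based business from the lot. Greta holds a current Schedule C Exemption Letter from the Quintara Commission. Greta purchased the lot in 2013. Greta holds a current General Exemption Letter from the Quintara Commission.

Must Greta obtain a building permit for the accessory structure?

Yes — Greta must obtain a building permit.

Exception (a)'s conditions are all satisfied: no windows face an adjoining lot. However, paragraphs (c)–(e) must be considered: (c) operates against (a): a current Schedule C Exemption Letter is held. (d) is triggered (a current General Exemption Letter is held), but is displaced by (e): (e) operates against (d): a home-based business operates on the lot. So (a) is unavailable.
Exception (b) requires that the lot contains no other accessory structure; but the lot already has another accessory structure, so (b) is unavailable.
Every exception is unavailable, so the rule governs.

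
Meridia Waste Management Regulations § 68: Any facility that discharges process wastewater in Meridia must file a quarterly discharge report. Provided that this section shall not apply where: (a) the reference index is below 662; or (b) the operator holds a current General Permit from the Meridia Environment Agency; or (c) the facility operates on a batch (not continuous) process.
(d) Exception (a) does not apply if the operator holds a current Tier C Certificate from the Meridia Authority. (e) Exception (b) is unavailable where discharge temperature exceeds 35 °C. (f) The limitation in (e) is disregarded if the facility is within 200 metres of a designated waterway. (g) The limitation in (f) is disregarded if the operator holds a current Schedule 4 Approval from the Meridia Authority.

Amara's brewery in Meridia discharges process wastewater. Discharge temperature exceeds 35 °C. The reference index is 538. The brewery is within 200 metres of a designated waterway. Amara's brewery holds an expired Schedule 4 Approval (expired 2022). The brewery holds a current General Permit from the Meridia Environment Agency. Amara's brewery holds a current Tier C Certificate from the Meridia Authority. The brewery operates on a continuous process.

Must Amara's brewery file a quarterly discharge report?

All of (a)'s requirements are met (the reference index is 538, below the 662 limit). However, paragraph (d) must be considered: (d) operates against (a): a current Tier C Certificate is held. (a) is therefore removed.
All of (b)'s requirements are met (a current General Permit is held). Considering the limiting provisions: (e) would limit (b) — discharge temperature exceeds 35 °C — but (f) sets (e) aside: (f) operates against (e): the brewery is within 200 m of a designated waterway. (g), which would lift (f), is not triggered — there is no Schedule 4 Approval in force. (b) remains available.
Exception (c) does not apply: the facility operates on a continuous process.

No — exception (b) applies; Amara's brewery is not required to file a quarterly discharge report.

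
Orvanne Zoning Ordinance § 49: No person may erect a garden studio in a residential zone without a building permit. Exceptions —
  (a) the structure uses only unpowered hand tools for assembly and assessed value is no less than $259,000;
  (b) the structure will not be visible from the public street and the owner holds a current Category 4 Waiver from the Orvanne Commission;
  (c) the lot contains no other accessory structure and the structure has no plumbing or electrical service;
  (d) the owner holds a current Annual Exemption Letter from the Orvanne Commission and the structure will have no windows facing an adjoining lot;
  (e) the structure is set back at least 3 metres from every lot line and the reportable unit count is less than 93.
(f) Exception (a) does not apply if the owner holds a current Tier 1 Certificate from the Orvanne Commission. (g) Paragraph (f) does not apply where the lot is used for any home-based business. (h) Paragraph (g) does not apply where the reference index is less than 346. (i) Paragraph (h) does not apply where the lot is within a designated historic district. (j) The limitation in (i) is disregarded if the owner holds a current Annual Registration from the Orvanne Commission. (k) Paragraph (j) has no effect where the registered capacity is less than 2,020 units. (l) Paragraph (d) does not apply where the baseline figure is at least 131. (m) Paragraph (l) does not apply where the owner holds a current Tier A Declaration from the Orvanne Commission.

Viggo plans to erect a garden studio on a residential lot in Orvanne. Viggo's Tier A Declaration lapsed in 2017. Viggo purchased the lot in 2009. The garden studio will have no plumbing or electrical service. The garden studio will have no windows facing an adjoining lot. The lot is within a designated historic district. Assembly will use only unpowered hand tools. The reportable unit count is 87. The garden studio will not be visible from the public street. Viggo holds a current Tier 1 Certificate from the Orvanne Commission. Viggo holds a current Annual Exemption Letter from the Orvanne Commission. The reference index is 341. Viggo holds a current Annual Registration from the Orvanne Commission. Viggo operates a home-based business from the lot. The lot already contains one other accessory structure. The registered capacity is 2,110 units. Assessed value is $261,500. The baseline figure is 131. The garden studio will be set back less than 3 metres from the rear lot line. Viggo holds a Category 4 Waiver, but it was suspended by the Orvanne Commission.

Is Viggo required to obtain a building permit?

Exception (a)'s conditions are all satisfied: assembly uses only hand tools; assessed value is $261,500, meeting the $259,000 threshold. But applying paragraphs (f)–(k): (f) applies — a current Tier 1 Certificate is held. (g) is triggered (a home-based business operates on the lot), but is displaced by (h): (h) operates against (g): the reference index is 341, less than the 346 limit. (i) would limit (h) — the lot is in a historic district — but (j) sets (i) aside: (j) operates against (i): a current Annual Registration is held. (k), which would lift (j), does not operate here — the registered capacity is 2,110 units, not less than 2,020 units. So (a) is unavailable.
Exception (b) requires that the owner holds a current Category 4 Waiver from the Orvanne Commission; but there is no Category 4 Waiver in force, so (b) is unavailable.
Exception (c) does not apply: the lot already has another accessory structure.
Exception (d) is satisfied on its face — a current Annual Exemption Letter is held; no windows face an adjoining lot. However, paragraphs (l)–(m) must be considered: (l) is triggered — the baseline figure is 131, meeting the 131 threshold. (m) is inapplicable (the Tier A Declaration is not current), so (l) stands. (d) is therefore removed.
Exception (e) fails — the rear setback is under 3 m.
None of the exceptions is available; § 49 applies in full.

Yes — Viggo must obtain a building permit.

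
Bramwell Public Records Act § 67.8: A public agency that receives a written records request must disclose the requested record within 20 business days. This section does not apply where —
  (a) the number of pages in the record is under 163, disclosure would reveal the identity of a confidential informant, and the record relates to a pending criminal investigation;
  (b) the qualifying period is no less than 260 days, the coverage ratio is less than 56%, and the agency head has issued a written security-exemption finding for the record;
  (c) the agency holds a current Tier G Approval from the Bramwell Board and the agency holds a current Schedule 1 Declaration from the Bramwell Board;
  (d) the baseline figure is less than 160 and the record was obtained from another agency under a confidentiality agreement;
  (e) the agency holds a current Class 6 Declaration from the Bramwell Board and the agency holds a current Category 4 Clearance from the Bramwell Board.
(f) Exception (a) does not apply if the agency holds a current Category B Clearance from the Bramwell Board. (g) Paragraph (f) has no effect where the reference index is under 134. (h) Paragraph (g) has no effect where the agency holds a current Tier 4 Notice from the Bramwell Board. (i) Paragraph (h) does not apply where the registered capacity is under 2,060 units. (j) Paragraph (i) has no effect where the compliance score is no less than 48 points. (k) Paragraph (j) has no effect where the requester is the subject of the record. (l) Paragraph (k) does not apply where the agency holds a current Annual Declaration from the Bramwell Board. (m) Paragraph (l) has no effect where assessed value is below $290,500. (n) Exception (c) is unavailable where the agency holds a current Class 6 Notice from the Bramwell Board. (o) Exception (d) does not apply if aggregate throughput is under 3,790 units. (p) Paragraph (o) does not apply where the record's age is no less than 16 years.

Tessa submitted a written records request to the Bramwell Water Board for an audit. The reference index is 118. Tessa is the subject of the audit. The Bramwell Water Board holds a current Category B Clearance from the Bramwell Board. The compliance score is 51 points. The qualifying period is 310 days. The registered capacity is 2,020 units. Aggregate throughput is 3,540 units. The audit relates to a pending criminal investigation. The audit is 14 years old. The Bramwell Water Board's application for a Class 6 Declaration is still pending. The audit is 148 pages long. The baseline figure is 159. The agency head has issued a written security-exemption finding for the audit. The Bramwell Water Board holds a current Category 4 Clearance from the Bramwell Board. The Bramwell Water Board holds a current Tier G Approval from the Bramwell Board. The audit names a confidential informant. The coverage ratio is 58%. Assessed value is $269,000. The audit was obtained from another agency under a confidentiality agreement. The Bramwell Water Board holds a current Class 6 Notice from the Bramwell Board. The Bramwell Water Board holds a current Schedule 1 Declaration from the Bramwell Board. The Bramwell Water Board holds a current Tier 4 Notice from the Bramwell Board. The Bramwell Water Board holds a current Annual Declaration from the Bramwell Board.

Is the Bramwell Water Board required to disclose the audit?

No — exception (a) applies; the Bramwell Water Board is not required to disclose the audit.

Exception (a) is satisfied on its face — the number of pages in the record is 148, under the 163 limit; the audit names a confidential informant; the audit relates to a pending investigation. Applying paragraphs (f)–(m): (f) operates (a current Category B Clearance is held), but is itself disapplied by (g): (g) operates against (f): the reference index is 118, under the 134 limit. (h) is triggered (a current Tier 4 Notice is held), but is overridden by (i): (i) operates against (h): the registered capacity is 2,020 units, under the 2,060 units limit. (j) would limit (i) — the compliance score is 51 points, meeting the 48 points threshold — but (k) sets (j) aside: (k) operates against (j): Tessa is the subject of the audit. (l) is engaged (a current Annual Declaration is held), but is itself disapplied by (m): (m) operates against (l): assessed value is $269,000, below the $290,500 limit. So (a) applies.
Exception (b) requires that the coverage ratio is less than 56%; but the coverage ratio is 58%, not less than 56%, so (b) is unavailable.
All of (c)'s requirements are met (a current Tier G Approval is held; a current Schedule 1 Declaration is held). Turning to paragraph (n): (n) operates against (c): a current Class 6 Notice is held. (c) is therefore removed.
All of (d)'s requirements are met (the baseline figure is 159, less than the 160 limit; the audit was obtained under a confidentiality agreement). But: (o) is engaged — aggregate throughput is 3,540 units, under the 3,790 units limit. (p), which would lift (o), is not triggered — the record's age is 14 years, short of 16 years. (d) is therefore removed.
Exception (e) fails — the Class 6 Declaration is not current.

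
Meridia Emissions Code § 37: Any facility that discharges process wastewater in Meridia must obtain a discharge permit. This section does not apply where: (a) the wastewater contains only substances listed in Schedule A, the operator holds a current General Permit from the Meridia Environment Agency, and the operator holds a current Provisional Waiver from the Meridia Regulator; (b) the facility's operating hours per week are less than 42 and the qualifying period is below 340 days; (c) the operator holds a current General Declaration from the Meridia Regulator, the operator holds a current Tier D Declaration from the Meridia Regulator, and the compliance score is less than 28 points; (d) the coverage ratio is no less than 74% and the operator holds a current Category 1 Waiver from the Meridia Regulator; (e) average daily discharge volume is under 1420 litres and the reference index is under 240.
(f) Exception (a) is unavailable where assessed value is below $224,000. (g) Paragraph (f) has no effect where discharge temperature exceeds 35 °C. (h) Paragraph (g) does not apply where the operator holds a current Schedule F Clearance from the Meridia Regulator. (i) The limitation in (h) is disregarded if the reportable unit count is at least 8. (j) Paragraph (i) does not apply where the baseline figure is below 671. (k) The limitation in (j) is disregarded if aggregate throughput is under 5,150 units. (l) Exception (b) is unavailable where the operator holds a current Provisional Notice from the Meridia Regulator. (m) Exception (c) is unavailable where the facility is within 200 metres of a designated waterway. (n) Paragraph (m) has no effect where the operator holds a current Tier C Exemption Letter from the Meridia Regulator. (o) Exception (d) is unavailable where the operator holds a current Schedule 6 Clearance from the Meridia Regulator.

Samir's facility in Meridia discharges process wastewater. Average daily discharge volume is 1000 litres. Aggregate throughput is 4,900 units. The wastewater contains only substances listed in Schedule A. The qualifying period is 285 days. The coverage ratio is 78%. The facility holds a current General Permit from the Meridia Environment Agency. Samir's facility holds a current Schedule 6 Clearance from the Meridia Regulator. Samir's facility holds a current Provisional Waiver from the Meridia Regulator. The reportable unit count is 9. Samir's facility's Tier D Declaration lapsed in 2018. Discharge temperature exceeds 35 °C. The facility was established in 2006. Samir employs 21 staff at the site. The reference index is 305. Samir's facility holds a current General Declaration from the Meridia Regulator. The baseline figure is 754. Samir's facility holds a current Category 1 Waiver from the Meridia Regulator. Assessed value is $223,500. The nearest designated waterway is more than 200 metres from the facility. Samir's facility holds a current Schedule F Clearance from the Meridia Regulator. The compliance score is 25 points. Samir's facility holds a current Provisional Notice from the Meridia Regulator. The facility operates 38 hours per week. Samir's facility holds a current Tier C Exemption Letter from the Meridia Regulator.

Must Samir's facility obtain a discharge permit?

No — exception (a) applies; Samir's facility is not required to obtain a discharge permit.

Exception (a)'s conditions are all satisfied: the wastewater is Schedule-A-only; a current General Permit is held; a current Provisional Waiver is held. As to paragraphs (f)–(k): (f) applies (assessed value is $223,500, below the $224,000 limit), but yields to (g): (g) is triggered — discharge temperature exceeds 35 °C. (h) applies (a current Schedule F Clearance is held), but is itself disapplied by (i): (i) is engaged — the reportable unit count is 9, meeting the 8 threshold. (j), which would lift (i), does not operate here — the baseline figure is 754, not below 671. Exception (a) stands.
Exception (b)'s conditions are all satisfied: the facility's operating hours per week are 38, less than the 42 limit; the qualifying period is 285 days, below the 340 days limit. But applying paragraph (l): (l) operates against (b): a current Provisional Notice is held. Exception (b) does not apply.
Exception (c) requires that the operator holds a current Tier D Declaration from the Meridia Regulator; but the Tier D Declaration is not current, so (c) is unavailable.
All of (d)'s requirements are met (the coverage ratio is 78%, meeting the 74% threshold; a current Category 1 Waiver is held). Turning to paragraph (o): (o) operates against (d): a current Schedule 6 Clearance is held. So (d) is unavailable.
Exception (e) fails — the reference index is 305, not under 240.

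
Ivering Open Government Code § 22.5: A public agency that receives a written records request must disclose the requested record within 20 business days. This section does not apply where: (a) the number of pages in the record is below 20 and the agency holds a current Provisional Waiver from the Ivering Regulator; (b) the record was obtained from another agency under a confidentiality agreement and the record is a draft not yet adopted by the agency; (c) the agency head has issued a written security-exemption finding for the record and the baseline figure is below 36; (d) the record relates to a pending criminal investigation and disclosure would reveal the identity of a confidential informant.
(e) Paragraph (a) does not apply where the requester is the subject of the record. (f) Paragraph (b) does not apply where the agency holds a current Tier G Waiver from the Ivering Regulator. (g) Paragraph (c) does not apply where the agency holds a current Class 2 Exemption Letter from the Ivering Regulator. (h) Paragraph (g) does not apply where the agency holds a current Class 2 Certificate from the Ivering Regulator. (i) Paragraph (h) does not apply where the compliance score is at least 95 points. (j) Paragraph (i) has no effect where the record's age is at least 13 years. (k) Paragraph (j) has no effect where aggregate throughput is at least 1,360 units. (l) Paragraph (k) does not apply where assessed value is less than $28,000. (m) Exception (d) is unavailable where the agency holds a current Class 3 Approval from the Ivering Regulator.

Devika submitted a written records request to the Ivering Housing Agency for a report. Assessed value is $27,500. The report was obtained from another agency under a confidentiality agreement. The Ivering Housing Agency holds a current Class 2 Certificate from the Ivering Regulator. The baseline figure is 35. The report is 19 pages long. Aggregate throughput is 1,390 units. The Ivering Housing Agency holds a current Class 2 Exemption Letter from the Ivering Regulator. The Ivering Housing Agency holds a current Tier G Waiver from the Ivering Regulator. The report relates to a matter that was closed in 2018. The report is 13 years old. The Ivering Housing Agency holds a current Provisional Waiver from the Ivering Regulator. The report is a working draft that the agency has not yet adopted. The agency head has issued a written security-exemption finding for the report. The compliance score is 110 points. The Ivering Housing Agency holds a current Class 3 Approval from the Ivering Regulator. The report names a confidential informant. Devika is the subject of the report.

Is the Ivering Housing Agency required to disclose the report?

Exception (a): the number of pages in the record is 19, below the 20 limit; a current Provisional Waiver is held — every condition holds. Turning to paragraph (e): (e) operates against (a): Devika is the subject of the report. So (a) is unavailable.
Exception (b) is satisfied on its face — the report was obtained under a confidentiality agreement; the report is an unadopted draft. But applying paragraph (f): (f) is engaged — a current Tier G Waiver is held. Exception (b) does not apply.
Exception (c)'s conditions are all satisfied: a written security-exemption finding has been issued; the baseline figure is 35, below the 36 limit. Applying paragraphs (g)–(l): (g) is triggered (a current Class 2 Exemption Letter is held), but yields to (h): (h) applies — a current Class 2 Certificate is held. (i) would limit (h) — the compliance score is 110 points, meeting the 95 points threshold — but (j) sets (i) aside: (j) applies — the record's age is 13 years, meeting the 13 years threshold. (k) would limit (j) — aggregate throughput is 1,390 units, meeting the 1,360 units threshold — but (l) sets (k) aside: (l) operates against (k): assessed value is $27,500, less than the $28,000 limit. (c) remains available.
Exception (d) does not apply: the report relates to a closed matter.

No — exception (c) applies; the Ivering Housing Agency is not required to disclose the report.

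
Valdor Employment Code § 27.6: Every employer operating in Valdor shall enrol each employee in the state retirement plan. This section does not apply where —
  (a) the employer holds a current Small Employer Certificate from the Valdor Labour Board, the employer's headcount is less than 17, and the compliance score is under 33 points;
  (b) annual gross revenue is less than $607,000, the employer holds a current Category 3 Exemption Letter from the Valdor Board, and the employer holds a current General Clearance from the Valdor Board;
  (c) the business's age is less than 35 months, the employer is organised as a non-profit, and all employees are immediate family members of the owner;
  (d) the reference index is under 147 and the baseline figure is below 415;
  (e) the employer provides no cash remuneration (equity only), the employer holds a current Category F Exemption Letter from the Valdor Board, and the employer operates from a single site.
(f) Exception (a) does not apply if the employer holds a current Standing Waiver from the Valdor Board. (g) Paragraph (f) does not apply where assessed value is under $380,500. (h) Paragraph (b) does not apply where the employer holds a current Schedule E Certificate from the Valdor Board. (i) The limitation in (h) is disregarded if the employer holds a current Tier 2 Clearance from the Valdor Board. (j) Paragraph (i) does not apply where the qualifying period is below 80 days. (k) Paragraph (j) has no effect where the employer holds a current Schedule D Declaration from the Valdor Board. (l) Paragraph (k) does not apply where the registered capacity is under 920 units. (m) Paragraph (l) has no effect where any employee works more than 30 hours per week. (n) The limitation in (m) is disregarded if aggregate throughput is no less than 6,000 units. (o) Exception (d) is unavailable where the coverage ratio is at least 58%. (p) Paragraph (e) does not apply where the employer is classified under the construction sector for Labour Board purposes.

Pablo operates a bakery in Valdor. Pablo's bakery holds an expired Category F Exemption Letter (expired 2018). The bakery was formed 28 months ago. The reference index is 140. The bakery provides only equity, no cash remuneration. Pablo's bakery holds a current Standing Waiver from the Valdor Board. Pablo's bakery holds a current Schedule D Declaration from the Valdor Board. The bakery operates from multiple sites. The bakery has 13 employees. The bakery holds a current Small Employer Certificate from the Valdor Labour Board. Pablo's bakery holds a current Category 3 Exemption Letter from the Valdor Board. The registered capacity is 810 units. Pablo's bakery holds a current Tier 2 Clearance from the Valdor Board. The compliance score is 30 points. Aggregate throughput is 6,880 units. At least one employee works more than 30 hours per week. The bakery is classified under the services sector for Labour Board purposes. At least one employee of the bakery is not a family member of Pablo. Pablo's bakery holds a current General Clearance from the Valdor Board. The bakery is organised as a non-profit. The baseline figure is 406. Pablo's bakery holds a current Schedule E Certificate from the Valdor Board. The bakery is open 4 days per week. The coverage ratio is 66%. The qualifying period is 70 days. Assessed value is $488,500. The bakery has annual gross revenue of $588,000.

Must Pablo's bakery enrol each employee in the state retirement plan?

Yes — Pablo's bakery must enrol each employee in the state retirement plan.

All of (a)'s requirements are met (a current Small Employer Certificate is held; the employer's headcount is 13, less than the 17 limit; the compliance score is 30 points, under the 33 points limit). Turning to paragraphs (f)–(g): (f) is triggered — a current Standing Waiver is held. (g), which would lift (f), is not triggered — assessed value is $488,500, not under $380,500. (a) is therefore removed.
All of (b)'s requirements are met (annual gross revenue is $588,000, less than the $607,000 limit; a current Category 3 Exemption Letter is held; a current General Clearance is held). However, paragraphs (h)–(n) must be considered: (h) is triggered — a current Schedule E Certificate is held. (i) operates (a current Tier 2 Clearance is held), but yields to (j): (j) is triggered — the qualifying period is 70 days, below the 80 days limit. (k) would limit (j) — a current Schedule D Declaration is held — but (l) sets (k) aside: (l) operates against (k): the registered capacity is 810 units, under the 920 units limit. (m) applies (at least one employee exceeds 30 hours/week), but is displaced by (n): (n) operates against (m): aggregate throughput is 6,880 units, meeting the 6,000 units threshold. (b) is therefore removed.
Exception (c) fails — at least one employee is not a family member.
Exception (d): the reference index is 140, under the 147 limit; the baseline figure is 406, below the 415 limit — every condition holds. Turning to paragraph (o): (o) is engaged — the coverage ratio is 66%, meeting the 58% threshold. So (d) is unavailable.
Exception (e) requires that the employer holds a current Category F Exemption Letter from the Valdor Board; but the Category F Exemption Letter is not current, so (e) is unavailable.
None of the exceptions is available; § 27.6 applies in full.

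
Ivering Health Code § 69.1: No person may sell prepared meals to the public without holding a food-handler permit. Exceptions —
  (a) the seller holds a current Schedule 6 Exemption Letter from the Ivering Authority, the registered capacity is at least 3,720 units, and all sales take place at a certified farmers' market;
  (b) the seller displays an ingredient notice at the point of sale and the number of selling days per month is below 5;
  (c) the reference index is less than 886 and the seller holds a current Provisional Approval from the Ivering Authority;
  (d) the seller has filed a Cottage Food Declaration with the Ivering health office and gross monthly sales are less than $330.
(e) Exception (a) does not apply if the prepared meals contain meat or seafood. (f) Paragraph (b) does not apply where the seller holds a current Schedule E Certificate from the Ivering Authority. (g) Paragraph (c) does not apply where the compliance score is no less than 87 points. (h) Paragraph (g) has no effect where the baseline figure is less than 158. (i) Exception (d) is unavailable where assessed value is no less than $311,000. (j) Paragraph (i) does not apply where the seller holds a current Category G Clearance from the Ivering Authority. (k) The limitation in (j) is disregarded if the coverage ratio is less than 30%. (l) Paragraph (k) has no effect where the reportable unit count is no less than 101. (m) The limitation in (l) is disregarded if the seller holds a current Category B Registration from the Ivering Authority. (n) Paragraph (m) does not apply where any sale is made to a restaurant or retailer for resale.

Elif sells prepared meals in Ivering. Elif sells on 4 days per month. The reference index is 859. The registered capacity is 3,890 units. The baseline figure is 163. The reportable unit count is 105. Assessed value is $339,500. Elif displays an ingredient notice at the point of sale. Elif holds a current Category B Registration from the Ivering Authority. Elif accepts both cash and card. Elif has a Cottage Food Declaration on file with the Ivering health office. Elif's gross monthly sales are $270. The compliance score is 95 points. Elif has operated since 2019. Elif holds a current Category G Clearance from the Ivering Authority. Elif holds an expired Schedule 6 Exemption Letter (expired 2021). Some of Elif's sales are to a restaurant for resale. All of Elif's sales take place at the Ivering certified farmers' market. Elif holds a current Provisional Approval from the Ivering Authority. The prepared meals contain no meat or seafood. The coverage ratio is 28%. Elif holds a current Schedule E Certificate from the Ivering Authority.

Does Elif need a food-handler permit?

Exception (a) does not apply: there is no Schedule 6 Exemption Letter in force.
Exception (b) is satisfied on its face — an ingredient notice is displayed; the number of selling days per month is 4, below the 5 limit. Turning to paragraph (f): (f) operates — a current Schedule E Certificate is held. So (b) is unavailable.
Exception (c) is satisfied on its face — the reference index is 859, less than the 886 limit; a current Provisional Approval is held. However, paragraphs (g)–(h) must be considered: (g) operates against (c): the compliance score is 95 points, meeting the 87 points threshold. (h) is not engaged (the baseline figure is 163, not less than 158), so (g) stands. (c) is therefore removed.
Exception (d): a Cottage Food Declaration is on file; gross monthly sales are $270, less than the $330 limit — every condition holds. Under paragraphs (i)–(n): (i) operates (assessed value is $339,500, meeting the $311,000 threshold), but is itself disapplied by (j): (j) is engaged — a current Category G Clearance is held. (k) applies (the coverage ratio is 28%, less than the 30% limit), but is displaced by (l): (l) operates against (k): the reportable unit count is 105, meeting the 101 threshold. (m) is triggered (a current Category B Registration is held), but is displaced by (n): (n) operates against (m): some sales are to a restaurant for resale. (d) remains available.

No — exception (d) applies; Elif is not required to hold a food-handler permit.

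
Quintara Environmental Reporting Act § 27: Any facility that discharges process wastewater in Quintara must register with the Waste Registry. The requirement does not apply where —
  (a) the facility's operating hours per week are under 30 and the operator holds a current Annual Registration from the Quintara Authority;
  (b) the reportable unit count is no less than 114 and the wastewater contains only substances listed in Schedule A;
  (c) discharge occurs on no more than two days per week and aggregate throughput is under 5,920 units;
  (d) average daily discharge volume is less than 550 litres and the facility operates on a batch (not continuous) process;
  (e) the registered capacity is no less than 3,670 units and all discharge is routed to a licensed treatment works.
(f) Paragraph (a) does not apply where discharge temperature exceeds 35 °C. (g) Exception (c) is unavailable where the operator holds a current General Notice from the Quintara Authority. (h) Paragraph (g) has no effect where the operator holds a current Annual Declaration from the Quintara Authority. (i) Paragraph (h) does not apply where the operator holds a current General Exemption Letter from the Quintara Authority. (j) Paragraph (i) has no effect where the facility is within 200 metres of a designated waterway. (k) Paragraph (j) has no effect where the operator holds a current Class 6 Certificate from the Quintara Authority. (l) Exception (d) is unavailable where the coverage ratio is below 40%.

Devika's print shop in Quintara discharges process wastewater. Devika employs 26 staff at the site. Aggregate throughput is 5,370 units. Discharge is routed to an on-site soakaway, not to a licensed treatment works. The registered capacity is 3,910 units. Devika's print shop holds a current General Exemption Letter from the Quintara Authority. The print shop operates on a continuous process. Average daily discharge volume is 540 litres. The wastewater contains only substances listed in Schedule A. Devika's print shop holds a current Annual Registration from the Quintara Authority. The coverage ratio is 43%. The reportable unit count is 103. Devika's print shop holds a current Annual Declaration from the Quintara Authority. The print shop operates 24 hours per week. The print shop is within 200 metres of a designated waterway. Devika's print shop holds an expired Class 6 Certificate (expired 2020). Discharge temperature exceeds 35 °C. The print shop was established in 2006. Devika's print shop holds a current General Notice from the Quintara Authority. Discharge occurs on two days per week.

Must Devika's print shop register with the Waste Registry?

Exception (a) is satisfied on its face — the facility's operating hours per week are 24, under the 30 limit; a current Annual Registration is held. But applying paragraph (f): (f) operates against (a): discharge temperature exceeds 35 °C. (a) is therefore removed.
Exception (b) fails — the reportable unit count is 103, short of 114.
Exception (c) is satisfied on its face — discharge occurs on no more than two days per week; aggregate throughput is 5,370 units, under the 5,920 units limit. Under paragraphs (g)–(k): (g) is engaged (a current General Notice is held), but is overridden by (h): (h) operates against (g): a current Annual Declaration is held. (i) would limit (h) — a current General Exemption Letter is held — but (j) sets (i) aside: (j) operates — the print shop is within 200 m of a designated waterway. (k) is not triggered (the Class 6 Certificate is not current), so (j) stands. So (c) applies.
Exception (d) fails — the facility operates on a continuous process.
Exception (e) requires that all discharge is routed to a licensed treatment works; but discharge is not routed to a licensed treatment works, so (e) is unavailable.

No — exception (c) applies; Devika's print shop is not required to register with the Waste Registry.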